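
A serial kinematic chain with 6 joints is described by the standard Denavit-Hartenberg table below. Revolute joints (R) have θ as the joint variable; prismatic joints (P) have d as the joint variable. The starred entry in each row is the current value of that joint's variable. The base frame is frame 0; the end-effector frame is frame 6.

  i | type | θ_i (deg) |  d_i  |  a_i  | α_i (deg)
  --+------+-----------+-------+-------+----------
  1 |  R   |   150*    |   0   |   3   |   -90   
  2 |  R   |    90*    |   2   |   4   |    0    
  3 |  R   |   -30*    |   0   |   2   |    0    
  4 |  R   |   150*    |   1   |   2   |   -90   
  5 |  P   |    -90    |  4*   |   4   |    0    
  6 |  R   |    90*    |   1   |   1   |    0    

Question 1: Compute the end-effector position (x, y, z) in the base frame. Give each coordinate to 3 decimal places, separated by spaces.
after link 1: o_1 = (-2.5981, 1.5000, 0.0000)
after link 2: o_2 = (-3.5981, -0.2321, -4.0000)
after link 3: o_3 = (-4.4641, 0.2679, -5.7321)
after link 4: o_4 = (-3.4641, -1.4641, -4.7321)
after link 5: o_5 = (-7.1962, -3.9282, -1.2679)
after link 6: o_6 = (-6.8792, -4.1112, 0.0981)

-6.879 -4.111 0.098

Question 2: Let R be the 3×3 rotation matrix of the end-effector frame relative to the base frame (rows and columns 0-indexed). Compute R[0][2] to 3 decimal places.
End-effector z-axis (col 2 of R) = (-0.4330,0.2500,0.8660)
R[0][2] = -0.4330

-0.433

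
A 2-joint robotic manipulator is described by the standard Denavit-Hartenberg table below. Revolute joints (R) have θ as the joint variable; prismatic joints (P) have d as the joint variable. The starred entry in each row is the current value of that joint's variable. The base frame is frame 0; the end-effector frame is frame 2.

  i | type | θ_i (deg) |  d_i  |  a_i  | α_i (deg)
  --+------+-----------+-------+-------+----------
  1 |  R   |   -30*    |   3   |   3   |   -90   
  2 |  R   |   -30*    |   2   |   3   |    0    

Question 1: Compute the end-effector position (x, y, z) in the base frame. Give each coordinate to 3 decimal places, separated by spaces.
5.848 -1.067 4.500

after link 1: o_1 = (2.5981, -1.5000, 3.0000)
after link 2: o_2 = (5.8481, -1.0670, 4.5000)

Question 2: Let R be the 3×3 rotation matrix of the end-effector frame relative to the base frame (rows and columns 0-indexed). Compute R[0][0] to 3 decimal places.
0.750

End-effector x-axis (col 0 of R) = (0.7500,-0.4330,0.5000)
R[0][0] = 0.7500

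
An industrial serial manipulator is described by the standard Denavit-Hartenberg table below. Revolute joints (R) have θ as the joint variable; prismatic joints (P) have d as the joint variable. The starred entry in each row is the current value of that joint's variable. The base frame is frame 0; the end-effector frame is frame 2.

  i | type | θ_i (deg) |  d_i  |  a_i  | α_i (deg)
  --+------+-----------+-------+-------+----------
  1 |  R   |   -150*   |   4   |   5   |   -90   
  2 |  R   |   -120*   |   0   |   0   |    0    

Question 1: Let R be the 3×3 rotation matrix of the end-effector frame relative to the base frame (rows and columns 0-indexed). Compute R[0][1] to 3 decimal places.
End-effector y-axis (col 1 of R) = (-0.7500,-0.4330,0.5000)
R[0][1] = -0.7500

-0.750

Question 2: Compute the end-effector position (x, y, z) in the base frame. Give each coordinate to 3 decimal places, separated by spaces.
after link 1: o_1 = (-4.3301, -2.5000, 4.0000)
after link 2: o_2 = (-4.3301, -2.5000, 4.0000)

-4.330 -2.500 4.000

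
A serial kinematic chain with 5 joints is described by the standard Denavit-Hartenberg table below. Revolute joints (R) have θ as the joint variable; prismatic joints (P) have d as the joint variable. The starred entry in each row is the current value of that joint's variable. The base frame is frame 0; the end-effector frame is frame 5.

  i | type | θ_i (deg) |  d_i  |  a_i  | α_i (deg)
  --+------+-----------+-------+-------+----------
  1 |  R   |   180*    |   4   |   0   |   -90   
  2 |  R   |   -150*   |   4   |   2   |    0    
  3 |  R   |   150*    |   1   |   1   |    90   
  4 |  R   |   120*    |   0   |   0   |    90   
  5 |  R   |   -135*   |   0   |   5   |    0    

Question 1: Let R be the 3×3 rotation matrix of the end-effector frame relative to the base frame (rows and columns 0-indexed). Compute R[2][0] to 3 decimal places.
-0.707

End-effector x-axis (col 0 of R) = (-0.3536,0.6124,-0.7071)
R[2][0] = -0.7071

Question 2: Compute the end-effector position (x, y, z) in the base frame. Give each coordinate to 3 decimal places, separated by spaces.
-1.036 -1.938 1.464

after link 1: o_1 = (0.0000, 0.0000, 4.0000)
after link 2: o_2 = (1.7321, -4.0000, 5.0000)
after link 3: o_3 = (0.7321, -5.0000, 5.0000)
after link 4: o_4 = (0.7321, -5.0000, 5.0000)
after link 5: o_5 = (-1.0357, -1.9381, 1.4645)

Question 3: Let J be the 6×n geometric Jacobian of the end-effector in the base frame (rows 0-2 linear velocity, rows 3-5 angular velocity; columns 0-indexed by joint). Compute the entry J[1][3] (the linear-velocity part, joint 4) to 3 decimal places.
axis z_3 = (-0.0000,-0.0000,1.0000); lever o_n−o_3 = (-1.7678,3.0619,-3.5355)
cross product → J_v[:, 3] = (-3.0619,-1.7678,-0.0000)
J_ω[:, 3] = z_3
entry J[1][3] = -1.7678

-1.768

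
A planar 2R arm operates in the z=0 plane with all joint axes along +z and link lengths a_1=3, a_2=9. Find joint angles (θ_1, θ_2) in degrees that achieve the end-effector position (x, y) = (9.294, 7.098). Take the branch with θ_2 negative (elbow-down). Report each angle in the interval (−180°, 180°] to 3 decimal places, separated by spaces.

cos θ_2 = (136.7600−3²−9²)/(2·3·9) = 0.8659; θ_2 = -30.0113° (elbow-down)
β = atan2(7.0980,9.2940) = 37.3696°; ψ = atan2(-4.5015,10.7933) = -22.6394°
θ_1 = β − ψ = 60.0090°

60.009 -30.011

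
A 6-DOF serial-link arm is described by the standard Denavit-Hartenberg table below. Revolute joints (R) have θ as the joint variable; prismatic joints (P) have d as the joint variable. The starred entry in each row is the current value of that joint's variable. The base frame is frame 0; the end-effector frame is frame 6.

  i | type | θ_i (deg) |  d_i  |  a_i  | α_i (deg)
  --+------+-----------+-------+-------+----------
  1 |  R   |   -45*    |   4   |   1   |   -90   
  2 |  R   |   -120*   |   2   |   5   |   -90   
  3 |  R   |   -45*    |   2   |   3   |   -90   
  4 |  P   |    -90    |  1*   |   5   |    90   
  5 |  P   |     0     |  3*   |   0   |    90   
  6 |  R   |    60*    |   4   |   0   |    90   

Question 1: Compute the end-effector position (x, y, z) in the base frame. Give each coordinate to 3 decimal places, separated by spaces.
after link 1: o_1 = (0.7071, -0.7071, 4.0000)
after link 2: o_2 = (0.3536, 2.4749, 8.3301)
after link 3: o_3 = (2.3283, 3.5001, 11.1672)
after link 4: o_4 = (4.6402, 0.1883, 14.2796)
after link 5: o_5 = (3.8902, -2.0617, 12.4425)
after link 6: o_6 = (6.8902, -1.0617, 9.9930)

6.890 -1.062 9.993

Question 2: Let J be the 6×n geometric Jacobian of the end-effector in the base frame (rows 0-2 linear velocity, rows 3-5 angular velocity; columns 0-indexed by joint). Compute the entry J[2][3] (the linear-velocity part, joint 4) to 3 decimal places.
prismatic axis z_3 = (-0.7500,-0.2500,0.6124)
J_v[:, 3] = z_3; J_ω[:, 3] = (0,0,0)
entry J[2][3] = 0.6124

0.612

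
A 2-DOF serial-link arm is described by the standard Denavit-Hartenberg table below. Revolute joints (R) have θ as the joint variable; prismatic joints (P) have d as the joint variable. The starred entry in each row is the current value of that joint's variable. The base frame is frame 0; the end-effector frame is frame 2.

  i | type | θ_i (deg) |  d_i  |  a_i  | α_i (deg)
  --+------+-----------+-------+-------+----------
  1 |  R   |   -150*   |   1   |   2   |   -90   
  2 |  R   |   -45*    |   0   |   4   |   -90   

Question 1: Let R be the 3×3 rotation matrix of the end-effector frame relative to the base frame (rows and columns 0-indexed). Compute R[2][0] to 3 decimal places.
0.707

End-effector x-axis (col 0 of R) = (-0.6124,-0.3536,0.7071)
R[2][0] = 0.7071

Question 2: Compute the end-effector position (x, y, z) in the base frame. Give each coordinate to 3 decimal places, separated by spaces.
after link 1: o_1 = (-1.7321, -1.0000, 1.0000)
after link 2: o_2 = (-4.1815, -2.4142, 3.8284)

-4.182 -2.414 3.828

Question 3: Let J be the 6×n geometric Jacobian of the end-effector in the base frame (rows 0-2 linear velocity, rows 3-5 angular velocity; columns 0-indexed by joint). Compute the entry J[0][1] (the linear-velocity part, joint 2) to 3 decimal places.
-2.449

axis z_1 = (0.5000,-0.8660,0.0000); lever o_n−o_1 = (-2.4495,-1.4142,2.8284)
cross product → J_v[:, 1] = (-2.4495,-1.4142,-2.8284)
J_ω[:, 1] = z_1
entry J[0][1] = -2.4495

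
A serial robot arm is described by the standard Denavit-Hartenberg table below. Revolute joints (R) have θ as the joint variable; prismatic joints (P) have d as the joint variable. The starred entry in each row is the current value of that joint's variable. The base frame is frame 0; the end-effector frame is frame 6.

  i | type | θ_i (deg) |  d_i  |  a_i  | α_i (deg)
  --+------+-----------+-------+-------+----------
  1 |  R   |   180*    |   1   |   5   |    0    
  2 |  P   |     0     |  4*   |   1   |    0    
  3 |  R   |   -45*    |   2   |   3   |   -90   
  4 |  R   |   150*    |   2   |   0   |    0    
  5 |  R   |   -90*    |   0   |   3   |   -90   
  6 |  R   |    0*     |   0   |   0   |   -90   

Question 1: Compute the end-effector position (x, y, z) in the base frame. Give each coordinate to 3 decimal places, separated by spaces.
-10.596 1.768 4.402

after link 1: o_1 = (-5.0000, 0.0000, 1.0000)
after link 2: o_2 = (-6.0000, 0.0000, 5.0000)
after link 3: o_3 = (-8.1213, 2.1213, 7.0000)
after link 4: o_4 = (-9.5355, 0.7071, 7.0000)
after link 5: o_5 = (-10.5962, 1.7678, 4.4019)
after link 6: o_6 = (-10.5962, 1.7678, 4.4019)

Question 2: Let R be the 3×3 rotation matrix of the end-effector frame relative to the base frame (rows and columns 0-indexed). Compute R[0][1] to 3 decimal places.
-0.612

End-effector y-axis (col 1 of R) = (-0.6124,0.6124,0.5000)
R[0][1] = -0.6124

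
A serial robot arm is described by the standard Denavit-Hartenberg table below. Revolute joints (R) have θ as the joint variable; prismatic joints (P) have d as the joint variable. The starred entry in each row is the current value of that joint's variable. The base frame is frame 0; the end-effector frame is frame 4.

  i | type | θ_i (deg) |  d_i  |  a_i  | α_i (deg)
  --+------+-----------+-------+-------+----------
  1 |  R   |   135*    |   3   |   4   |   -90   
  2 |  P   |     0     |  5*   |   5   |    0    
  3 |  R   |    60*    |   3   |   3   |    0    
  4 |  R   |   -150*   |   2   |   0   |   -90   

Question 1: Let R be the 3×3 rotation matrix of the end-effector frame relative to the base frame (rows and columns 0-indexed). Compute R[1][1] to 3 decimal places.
End-effector y-axis (col 1 of R) = (0.7071,0.7071,-0.0000)
R[1][1] = 0.7071

0.707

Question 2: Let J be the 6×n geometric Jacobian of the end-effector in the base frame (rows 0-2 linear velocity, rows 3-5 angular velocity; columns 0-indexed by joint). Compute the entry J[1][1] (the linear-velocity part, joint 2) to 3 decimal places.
prismatic axis z_1 = (-0.7071,-0.7071,0.0000)
J_v[:, 1] = z_1; J_ω[:, 1] = (0,0,0)
entry J[1][1] = -0.7071

-0.707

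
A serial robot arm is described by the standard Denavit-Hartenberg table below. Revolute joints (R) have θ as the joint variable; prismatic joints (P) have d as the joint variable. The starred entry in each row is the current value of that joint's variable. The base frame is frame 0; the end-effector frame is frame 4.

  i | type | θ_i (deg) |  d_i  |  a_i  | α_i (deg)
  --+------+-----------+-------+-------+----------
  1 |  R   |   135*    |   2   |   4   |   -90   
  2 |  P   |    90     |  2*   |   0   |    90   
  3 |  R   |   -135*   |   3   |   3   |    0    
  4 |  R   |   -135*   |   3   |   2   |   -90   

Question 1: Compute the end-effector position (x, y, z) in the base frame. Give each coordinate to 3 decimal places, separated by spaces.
-8.399 5.743 4.121

after link 1: o_1 = (-2.8284, 2.8284, 2.0000)
after link 2: o_2 = (-4.2426, 1.4142, 2.0000)
after link 3: o_3 = (-4.8640, 5.0355, 4.1213)
after link 4: o_4 = (-8.3995, 5.7426, 4.1213)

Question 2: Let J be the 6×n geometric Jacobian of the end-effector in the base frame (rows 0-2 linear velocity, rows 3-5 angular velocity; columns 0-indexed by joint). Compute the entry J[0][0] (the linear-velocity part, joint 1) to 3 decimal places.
axis z_0 = ẑ; lever o_n−o_0 = (-8.3995,5.7426,4.1213)
cross product → J_v[:, 0] = (-5.7426,-8.3995,0.0000)
J_ω[:, 0] = z_0
entry J[0][0] = -5.7426

-5.743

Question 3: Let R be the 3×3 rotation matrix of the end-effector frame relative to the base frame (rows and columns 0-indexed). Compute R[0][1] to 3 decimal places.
End-effector y-axis (col 1 of R) = (0.7071,-0.7071,0.0000)
R[0][1] = 0.7071

0.707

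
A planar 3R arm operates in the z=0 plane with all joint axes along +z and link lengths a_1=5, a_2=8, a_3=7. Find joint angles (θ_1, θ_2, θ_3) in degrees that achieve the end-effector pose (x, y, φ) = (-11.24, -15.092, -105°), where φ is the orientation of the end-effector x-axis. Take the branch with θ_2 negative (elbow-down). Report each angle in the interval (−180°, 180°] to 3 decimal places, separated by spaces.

wrist centre = target − a_3·(cos φ, sin φ) = (-9.4283, -8.3305)
cos θ_2 = (158.2898−5²−8²)/(2·5·8) = 0.8661; θ_2 = -29.9889° (elbow-down)
β = atan2(-8.3305,-9.4283) = -138.5372°; ψ = atan2(-3.9987,11.9290) = -18.5314°
θ_1 = β − ψ = -120.0058°
θ_3 = φ − θ_1 − θ_2 = 44.9947° (wrapped to (-180°,180°])

-120.006 -29.989 44.995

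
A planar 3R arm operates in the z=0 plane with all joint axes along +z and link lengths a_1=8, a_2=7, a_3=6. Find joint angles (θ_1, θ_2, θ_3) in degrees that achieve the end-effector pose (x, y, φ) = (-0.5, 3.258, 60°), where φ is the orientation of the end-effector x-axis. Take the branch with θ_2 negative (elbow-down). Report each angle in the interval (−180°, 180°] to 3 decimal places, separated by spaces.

wrist centre = target − a_3·(cos φ, sin φ) = (-3.5000, -1.9382)
cos θ_2 = (16.0064−8²−7²)/(2·8·7) = -0.8660; θ_2 = -149.9987° (elbow-down)
β = atan2(-1.9382,-3.5000) = -151.0242°; ψ = atan2(-3.5001,1.9379) = -61.0283°
θ_1 = β − ψ = -89.9959°
θ_3 = φ − θ_1 − θ_2 = -60.0054° (wrapped to (-180°,180°])

-89.996 -149.999 -60.005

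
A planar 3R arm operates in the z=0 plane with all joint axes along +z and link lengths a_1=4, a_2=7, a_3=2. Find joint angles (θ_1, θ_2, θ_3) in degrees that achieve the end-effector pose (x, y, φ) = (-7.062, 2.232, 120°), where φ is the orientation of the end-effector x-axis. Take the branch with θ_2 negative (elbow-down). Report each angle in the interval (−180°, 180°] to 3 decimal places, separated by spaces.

-99.427 -120.003 -20.570

wrist centre = target − a_3·(cos φ, sin φ) = (-6.0620, 0.4999)
cos θ_2 = (36.9978−4²−7²)/(2·4·7) = -0.5000; θ_2 = -120.0026° (elbow-down)
β = atan2(0.4999,-6.0620) = 175.2853°; ψ = atan2(-6.0620,0.4997) = -85.2875°
θ_1 = β − ψ = 260.5728°
θ_3 = φ − θ_1 − θ_2 = -20.5702° (wrapped to (-180°,180°])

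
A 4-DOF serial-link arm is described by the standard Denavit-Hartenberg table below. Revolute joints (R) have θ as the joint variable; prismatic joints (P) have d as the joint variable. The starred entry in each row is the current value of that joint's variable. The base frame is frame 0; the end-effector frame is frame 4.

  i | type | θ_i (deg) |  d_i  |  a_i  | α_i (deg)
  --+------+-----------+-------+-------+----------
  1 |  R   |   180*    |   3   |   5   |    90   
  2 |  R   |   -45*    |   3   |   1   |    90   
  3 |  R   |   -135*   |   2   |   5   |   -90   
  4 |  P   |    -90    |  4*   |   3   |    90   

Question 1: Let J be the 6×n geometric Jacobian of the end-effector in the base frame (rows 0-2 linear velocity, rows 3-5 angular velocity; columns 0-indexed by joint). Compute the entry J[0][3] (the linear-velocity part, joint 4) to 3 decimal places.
prismatic axis z_3 = (-0.5000,-0.7071,-0.5000)
J_v[:, 3] = z_3; J_ω[:, 3] = (0,0,0)
entry J[0][3] = -0.5000

-0.500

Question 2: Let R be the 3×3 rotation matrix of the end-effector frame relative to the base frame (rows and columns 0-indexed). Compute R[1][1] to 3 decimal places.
End-effector y-axis (col 1 of R) = (-0.5000,-0.7071,-0.5000)
R[1][1] = -0.7071

-0.707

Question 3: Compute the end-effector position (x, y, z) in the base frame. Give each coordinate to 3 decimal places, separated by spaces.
-1.672 -3.364 -0.743

after link 1: o_1 = (-5.0000, 0.0000, 3.0000)
after link 2: o_2 = (-5.7071, 3.0000, 2.2929)
after link 3: o_3 = (-1.7929, -0.5355, 3.3787)
after link 4: o_4 = (-1.6716, -3.3640, -0.7426)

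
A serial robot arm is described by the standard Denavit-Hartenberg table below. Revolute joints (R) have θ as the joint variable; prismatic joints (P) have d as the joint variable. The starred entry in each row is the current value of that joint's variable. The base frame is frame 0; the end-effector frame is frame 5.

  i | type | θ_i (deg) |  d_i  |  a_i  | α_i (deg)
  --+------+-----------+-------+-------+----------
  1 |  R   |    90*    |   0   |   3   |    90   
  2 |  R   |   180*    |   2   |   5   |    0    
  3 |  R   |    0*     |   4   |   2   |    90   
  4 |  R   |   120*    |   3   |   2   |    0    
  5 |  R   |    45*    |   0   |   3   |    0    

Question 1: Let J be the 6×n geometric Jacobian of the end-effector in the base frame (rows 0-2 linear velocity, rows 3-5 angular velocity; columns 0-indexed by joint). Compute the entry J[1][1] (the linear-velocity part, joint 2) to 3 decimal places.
-3.000

axis z_1 = (1.0000,-0.0000,0.0000); lever o_n−o_1 = (8.5085,-3.1022,3.0000)
cross product → J_v[:, 1] = (0.0000,-3.0000,-3.1022)
J_ω[:, 1] = z_1
entry J[1][1] = -3.0000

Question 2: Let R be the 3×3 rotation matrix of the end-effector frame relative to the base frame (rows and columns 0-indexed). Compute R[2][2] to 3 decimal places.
1.000

End-effector z-axis (col 2 of R) = (0.0000,0.0000,1.0000)
R[2][2] = 1.0000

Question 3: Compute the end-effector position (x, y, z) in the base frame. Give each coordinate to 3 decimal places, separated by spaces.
after link 1: o_1 = (0.0000, 3.0000, 0.0000)
after link 2: o_2 = (2.0000, -2.0000, 0.0000)
after link 3: o_3 = (6.0000, -4.0000, 0.0000)
after link 4: o_4 = (7.7321, -3.0000, 3.0000)
after link 5: o_5 = (8.5085, -0.1022, 3.0000)

8.509 -0.102 3.000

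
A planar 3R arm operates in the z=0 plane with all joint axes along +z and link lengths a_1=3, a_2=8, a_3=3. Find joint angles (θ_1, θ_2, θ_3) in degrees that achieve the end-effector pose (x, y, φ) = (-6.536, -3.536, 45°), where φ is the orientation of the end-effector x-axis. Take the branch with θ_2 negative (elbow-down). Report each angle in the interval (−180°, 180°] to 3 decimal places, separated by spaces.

-113.691 -44.977 -156.332

wrist centre = target − a_3·(cos φ, sin φ) = (-8.6573, -5.6573)
cos θ_2 = (106.9545−3²−8²)/(2·3·8) = 0.7074; θ_2 = -44.9775° (elbow-down)
β = atan2(-5.6573,-8.6573) = -146.8365°; ψ = atan2(-5.6546,8.6591) = -33.1457°
θ_1 = β − ψ = -113.6908°
θ_3 = φ − θ_1 − θ_2 = -156.3317° (wrapped to (-180°,180°])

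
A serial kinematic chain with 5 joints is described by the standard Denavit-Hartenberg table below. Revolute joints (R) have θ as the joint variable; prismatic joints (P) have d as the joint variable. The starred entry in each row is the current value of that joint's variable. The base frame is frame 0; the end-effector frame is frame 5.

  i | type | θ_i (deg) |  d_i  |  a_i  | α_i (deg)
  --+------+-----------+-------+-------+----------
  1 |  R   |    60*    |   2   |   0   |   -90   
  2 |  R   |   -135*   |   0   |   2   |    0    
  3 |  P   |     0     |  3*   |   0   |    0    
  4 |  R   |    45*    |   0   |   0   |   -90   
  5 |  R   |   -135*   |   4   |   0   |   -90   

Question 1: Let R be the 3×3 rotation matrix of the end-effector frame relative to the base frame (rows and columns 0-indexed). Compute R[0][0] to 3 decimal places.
End-effector x-axis (col 0 of R) = (-0.6124,0.3536,-0.7071)
R[0][0] = -0.6124

-0.612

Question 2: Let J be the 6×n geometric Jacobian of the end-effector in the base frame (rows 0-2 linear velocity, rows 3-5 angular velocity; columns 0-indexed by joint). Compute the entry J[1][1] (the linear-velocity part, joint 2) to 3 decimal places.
axis z_1 = (-0.8660,0.5000,0.0000); lever o_n−o_1 = (-1.3052,3.7394,1.4142)
cross product → J_v[:, 1] = (0.7071,1.2247,-2.5858)
J_ω[:, 1] = z_1
entry J[1][1] = 1.2247

1.225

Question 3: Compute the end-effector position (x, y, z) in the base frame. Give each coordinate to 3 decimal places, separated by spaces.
-1.305 3.739 3.414

after link 1: o_1 = (0.0000, 0.0000, 2.0000)
after link 2: o_2 = (-0.7071, -1.2247, 3.4142)
after link 3: o_3 = (-3.3052, 0.2753, 3.4142)
after link 4: o_4 = (-3.3052, 0.2753, 3.4142)
after link 5: o_5 = (-1.3052, 3.7394, 3.4142)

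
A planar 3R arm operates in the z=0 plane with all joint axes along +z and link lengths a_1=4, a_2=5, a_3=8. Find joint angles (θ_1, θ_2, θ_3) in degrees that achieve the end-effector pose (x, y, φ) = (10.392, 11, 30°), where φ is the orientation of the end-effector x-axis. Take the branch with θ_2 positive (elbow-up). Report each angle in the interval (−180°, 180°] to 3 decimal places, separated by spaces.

30.000 60.003 -60.003

wrist centre = target − a_3·(cos φ, sin φ) = (3.4638, 7.0000)
cos θ_2 = (60.9979−4²−5²)/(2·4·5) = 0.4999; θ_2 = 60.0035° (elbow-up)
β = atan2(7.0000,3.4638) = 63.6725°; ψ = atan2(4.3303,6.4997) = 33.6725°
θ_1 = β − ψ = 30.0000°
θ_3 = φ − θ_1 − θ_2 = -60.0035° (wrapped to (-180°,180°])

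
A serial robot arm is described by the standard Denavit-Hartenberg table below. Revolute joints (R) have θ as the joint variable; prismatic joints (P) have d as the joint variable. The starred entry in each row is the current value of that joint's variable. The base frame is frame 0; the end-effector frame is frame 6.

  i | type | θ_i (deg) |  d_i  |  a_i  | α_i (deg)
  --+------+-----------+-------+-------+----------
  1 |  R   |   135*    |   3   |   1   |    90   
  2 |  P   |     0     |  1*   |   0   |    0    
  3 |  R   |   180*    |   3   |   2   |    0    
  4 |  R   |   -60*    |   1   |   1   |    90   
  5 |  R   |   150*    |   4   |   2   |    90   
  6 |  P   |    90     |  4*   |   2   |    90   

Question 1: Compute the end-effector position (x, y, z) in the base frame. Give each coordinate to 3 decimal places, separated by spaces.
after link 1: o_1 = (-0.7071, 0.7071, 3.0000)
after link 2: o_2 = (0.0000, 1.4142, 3.0000)
after link 3: o_3 = (3.5355, 2.1213, 3.0000)
after link 4: o_4 = (4.5962, 2.4749, 3.8660)
after link 5: o_5 = (2.2414, 6.2438, 4.3660)
after link 6: o_6 = (4.1733, 9.2110, 7.0981)

4.173 9.211 7.098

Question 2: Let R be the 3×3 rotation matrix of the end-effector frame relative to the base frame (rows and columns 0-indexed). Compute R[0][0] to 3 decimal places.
End-effector x-axis (col 0 of R) = (-0.6124,0.6124,0.5000)
R[0][0] = -0.6124

-0.612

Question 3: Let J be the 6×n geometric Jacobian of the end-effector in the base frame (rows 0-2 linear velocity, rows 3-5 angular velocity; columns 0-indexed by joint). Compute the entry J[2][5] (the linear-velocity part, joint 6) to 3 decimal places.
prismatic axis z_5 = (0.7891,0.4356,0.4330)
J_v[:, 5] = z_5; J_ω[:, 5] = (0,0,0)
entry J[2][5] = 0.4330

0.433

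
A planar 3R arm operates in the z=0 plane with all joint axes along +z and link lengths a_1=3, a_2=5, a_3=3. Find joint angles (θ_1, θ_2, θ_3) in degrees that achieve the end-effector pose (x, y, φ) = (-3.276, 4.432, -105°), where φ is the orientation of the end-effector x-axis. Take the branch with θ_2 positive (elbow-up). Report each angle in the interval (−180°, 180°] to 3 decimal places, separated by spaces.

89.980 30.028 134.992

wrist centre = target − a_3·(cos φ, sin φ) = (-2.4995, 7.3298)
cos θ_2 = (59.9734−3²−5²)/(2·3·5) = 0.8658; θ_2 = 30.0283° (elbow-up)
β = atan2(7.3298,-2.4995) = 108.8300°; ψ = atan2(2.5021,7.3289) = 18.8503°
θ_1 = β − ψ = 89.9797°
θ_3 = φ − θ_1 − θ_2 = 134.9920° (wrapped to (-180°,180°])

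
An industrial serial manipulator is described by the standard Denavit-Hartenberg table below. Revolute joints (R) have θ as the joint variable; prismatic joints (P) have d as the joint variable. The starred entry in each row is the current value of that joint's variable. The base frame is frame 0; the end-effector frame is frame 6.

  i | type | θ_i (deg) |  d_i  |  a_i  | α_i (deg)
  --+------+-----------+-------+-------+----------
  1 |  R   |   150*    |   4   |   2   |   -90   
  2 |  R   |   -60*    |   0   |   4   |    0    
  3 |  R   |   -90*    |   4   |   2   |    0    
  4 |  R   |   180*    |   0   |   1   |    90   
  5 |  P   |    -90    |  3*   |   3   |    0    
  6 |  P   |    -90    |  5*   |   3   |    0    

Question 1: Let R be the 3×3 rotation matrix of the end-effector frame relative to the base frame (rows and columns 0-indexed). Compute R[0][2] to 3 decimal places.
-0.433

End-effector z-axis (col 2 of R) = (-0.4330,0.2500,0.8660)
R[0][2] = -0.4330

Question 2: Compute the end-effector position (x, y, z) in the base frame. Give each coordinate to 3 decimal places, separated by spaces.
after link 1: o_1 = (-1.7321, 1.0000, 4.0000)
after link 2: o_2 = (-3.4641, 2.0000, 7.4641)
after link 3: o_3 = (-3.9641, -2.3301, 8.4641)
after link 4: o_4 = (-4.7141, -1.8971, 7.9641)
after link 5: o_5 = (-4.5131, 1.4510, 10.5622)
after link 6: o_6 = (-4.4282, 1.4019, 16.3923)

-4.428 1.402 16.392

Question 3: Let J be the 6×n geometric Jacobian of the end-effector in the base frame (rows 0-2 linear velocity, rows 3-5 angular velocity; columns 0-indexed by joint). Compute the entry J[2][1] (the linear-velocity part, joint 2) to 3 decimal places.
-2.536

axis z_1 = (-0.5000,-0.8660,0.0000); lever o_n−o_1 = (-2.6962,0.4019,12.3923)
cross product → J_v[:, 1] = (-10.7321,6.1962,-2.5359)
J_ω[:, 1] = z_1
entry J[2][1] = -2.5359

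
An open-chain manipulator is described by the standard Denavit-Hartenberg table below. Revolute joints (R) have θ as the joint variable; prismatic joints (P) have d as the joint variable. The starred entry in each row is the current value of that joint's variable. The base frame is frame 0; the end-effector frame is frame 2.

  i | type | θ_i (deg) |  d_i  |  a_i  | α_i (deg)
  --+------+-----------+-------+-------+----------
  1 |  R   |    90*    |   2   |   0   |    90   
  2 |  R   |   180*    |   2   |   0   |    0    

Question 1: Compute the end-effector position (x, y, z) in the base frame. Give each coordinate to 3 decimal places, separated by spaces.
after link 1: o_1 = (0.0000, 0.0000, 2.0000)
after link 2: o_2 = (2.0000, -0.0000, 2.0000)

2.000 -0.000 2.000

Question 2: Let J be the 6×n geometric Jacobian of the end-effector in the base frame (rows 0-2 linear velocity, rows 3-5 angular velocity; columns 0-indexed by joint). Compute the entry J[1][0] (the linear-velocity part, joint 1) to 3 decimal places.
2.000

axis z_0 = ẑ; lever o_n−o_0 = (2.0000,-0.0000,2.0000)
cross product → J_v[:, 0] = (0.0000,2.0000,-0.0000)
J_ω[:, 0] = z_0
entry J[1][0] = 2.0000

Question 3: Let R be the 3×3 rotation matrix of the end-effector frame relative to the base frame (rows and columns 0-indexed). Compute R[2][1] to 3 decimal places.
-1.000

End-effector y-axis (col 1 of R) = (0.0000,-0.0000,-1.0000)
R[2][1] = -1.0000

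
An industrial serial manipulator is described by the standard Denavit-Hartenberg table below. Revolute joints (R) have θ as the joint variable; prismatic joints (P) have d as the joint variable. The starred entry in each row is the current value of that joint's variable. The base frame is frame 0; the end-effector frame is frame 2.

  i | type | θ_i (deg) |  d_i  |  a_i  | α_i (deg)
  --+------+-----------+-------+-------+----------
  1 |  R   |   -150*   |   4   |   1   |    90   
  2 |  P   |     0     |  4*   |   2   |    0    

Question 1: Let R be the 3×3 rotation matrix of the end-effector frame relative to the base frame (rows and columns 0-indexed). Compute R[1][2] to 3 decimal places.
0.866

End-effector z-axis (col 2 of R) = (-0.5000,0.8660,0.0000)
R[1][2] = 0.8660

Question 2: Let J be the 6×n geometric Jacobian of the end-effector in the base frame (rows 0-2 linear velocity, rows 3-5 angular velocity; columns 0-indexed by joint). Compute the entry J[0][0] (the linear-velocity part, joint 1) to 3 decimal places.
axis z_0 = ẑ; lever o_n−o_0 = (-4.5981,1.9641,4.0000)
cross product → J_v[:, 0] = (-1.9641,-4.5981,0.0000)
J_ω[:, 0] = z_0
entry J[0][0] = -1.9641

-1.964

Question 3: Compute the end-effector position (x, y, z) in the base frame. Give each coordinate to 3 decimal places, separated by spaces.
after link 1: o_1 = (-0.8660, -0.5000, 4.0000)
after link 2: o_2 = (-4.5981, 1.9641, 4.0000)

-4.598 1.964 4.000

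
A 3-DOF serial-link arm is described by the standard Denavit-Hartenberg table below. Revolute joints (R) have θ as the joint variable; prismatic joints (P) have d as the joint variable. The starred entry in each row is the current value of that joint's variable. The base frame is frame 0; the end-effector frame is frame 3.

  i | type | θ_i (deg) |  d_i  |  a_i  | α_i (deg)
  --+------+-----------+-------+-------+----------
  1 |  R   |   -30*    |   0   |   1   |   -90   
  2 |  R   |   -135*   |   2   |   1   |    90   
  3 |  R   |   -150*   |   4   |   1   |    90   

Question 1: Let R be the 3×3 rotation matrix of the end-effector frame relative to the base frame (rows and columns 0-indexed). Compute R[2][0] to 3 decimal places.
-0.612

End-effector x-axis (col 0 of R) = (0.2803,-0.7392,-0.6124)
R[2][0] = -0.6124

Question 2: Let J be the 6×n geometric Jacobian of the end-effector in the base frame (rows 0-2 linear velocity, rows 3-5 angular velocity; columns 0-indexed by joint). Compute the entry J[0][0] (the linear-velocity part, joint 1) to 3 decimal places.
axis z_0 = ẑ; lever o_n−o_0 = (-0.9155,2.2606,-2.7337)
cross product → J_v[:, 0] = (-2.2606,-0.9155,0.0000)
J_ω[:, 0] = z_0
entry J[0][0] = -2.2606

-2.261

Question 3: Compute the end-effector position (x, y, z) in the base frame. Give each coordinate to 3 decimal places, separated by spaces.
after link 1: o_1 = (0.8660, -0.5000, 0.0000)
after link 2: o_2 = (1.2537, 1.5856, 0.7071)
after link 3: o_3 = (-0.9155, 2.2606, -2.7337)

-0.916 2.261 -2.734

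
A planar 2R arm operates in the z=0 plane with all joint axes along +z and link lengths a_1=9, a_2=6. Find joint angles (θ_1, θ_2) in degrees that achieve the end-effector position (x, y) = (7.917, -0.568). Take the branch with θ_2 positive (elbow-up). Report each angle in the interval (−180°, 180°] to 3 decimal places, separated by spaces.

-44.997 119.999

cos θ_2 = (63.0015−9²−6²)/(2·9·6) = -0.5000; θ_2 = 119.9991° (elbow-up)
β = atan2(-0.5680,7.9170) = -4.1036°; ψ = atan2(5.1962,6.0001) = 40.8933°
θ_1 = β − ψ = -44.9969°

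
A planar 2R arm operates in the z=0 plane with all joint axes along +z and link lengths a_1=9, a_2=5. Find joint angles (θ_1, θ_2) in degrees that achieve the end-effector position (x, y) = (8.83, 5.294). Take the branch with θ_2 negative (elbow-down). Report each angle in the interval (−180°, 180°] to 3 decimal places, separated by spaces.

cos θ_2 = (105.9953−9²−5²)/(2·9·5) = -0.0001; θ_2 = -90.0030° (elbow-down)
β = atan2(5.2940,8.8300) = 30.9447°; ψ = atan2(-5.0000,8.9997) = -29.0553°
θ_1 = β − ψ = 60.0000°

60.000 -90.003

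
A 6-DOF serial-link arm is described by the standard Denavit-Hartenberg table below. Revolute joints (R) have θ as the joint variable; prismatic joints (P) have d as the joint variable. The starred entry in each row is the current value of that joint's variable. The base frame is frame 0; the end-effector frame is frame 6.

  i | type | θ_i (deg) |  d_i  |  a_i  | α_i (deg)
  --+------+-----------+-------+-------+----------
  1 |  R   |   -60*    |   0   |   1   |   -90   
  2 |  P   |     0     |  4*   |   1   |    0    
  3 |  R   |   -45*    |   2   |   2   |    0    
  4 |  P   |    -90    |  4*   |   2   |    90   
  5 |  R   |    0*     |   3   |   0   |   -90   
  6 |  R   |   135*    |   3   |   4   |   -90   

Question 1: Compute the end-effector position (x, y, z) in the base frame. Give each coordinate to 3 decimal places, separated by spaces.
after link 1: o_1 = (0.5000, -0.8660, 0.0000)
after link 2: o_2 = (4.4641, 0.2679, 0.0000)
after link 3: o_3 = (6.9033, 0.0432, 1.4142)
after link 4: o_4 = (9.6603, 3.2679, 2.8284)
after link 5: o_5 = (8.5996, 5.1051, 0.7071)
after link 6: o_6 = (13.1977, 3.1410, 0.7071)

13.198 3.141 0.707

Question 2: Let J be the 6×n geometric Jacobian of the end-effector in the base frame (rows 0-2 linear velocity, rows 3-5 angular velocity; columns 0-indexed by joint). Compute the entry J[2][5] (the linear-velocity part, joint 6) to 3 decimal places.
axis z_5 = (0.8660,0.5000,0.0000); lever o_n−o_5 = (4.5981,-1.9641,0.0000)
cross product → J_v[:, 5] = (0.0000,0.0000,-4.0000)
J_ω[:, 5] = z_5
entry J[2][5] = -4.0000

-4.000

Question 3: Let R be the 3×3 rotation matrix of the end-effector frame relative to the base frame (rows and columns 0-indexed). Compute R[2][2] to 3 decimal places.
-1.000

End-effector z-axis (col 2 of R) = (0.0000,0.0000,-1.0000)
R[2][2] = -1.0000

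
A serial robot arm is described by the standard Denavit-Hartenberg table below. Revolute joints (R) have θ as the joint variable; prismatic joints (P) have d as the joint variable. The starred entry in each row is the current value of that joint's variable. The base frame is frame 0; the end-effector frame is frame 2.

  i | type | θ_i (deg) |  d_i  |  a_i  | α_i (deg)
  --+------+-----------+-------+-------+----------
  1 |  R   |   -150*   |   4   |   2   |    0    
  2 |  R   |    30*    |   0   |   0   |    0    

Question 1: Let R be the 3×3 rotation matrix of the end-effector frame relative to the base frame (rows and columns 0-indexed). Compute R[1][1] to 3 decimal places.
-0.500

End-effector y-axis (col 1 of R) = (0.8660,-0.5000,0.0000)
R[1][1] = -0.5000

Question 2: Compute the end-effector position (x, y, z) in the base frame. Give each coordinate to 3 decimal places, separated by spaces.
-1.732 -1.000 4.000

after link 1: o_1 = (-1.7321, -1.0000, 4.0000)
after link 2: o_2 = (-1.7321, -1.0000, 4.0000)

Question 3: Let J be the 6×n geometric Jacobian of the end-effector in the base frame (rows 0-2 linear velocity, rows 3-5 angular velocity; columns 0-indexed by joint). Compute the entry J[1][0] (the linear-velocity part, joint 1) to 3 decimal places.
axis z_0 = ẑ; lever o_n−o_0 = (-1.7321,-1.0000,4.0000)
cross product → J_v[:, 0] = (1.0000,-1.7321,0.0000)
J_ω[:, 0] = z_0
entry J[1][0] = -1.7321

-1.732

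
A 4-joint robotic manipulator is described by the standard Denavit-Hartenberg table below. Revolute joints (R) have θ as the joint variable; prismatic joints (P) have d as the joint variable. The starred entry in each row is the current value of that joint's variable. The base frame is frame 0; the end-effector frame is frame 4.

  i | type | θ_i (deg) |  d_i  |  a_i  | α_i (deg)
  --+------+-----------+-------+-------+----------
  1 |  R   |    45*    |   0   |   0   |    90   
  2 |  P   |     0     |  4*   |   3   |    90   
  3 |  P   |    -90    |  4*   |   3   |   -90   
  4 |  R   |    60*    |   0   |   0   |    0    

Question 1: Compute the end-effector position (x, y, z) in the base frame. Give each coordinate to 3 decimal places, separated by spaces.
after link 1: o_1 = (0.0000, 0.0000, 0.0000)
after link 2: o_2 = (4.9497, -0.7071, 0.0000)
after link 3: o_3 = (2.8284, 1.4142, -4.0000)
after link 4: o_4 = (2.8284, 1.4142, -4.0000)

2.828 1.414 -4.000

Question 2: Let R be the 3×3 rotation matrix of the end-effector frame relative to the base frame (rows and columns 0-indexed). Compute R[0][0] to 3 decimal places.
-0.354

End-effector x-axis (col 0 of R) = (-0.3536,0.3536,0.8660)
R[0][0] = -0.3536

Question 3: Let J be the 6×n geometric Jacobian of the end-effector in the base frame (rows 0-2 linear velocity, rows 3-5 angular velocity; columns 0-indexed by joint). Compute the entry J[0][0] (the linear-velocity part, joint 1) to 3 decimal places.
axis z_0 = ẑ; lever o_n−o_0 = (2.8284,1.4142,-4.0000)
cross product → J_v[:, 0] = (-1.4142,2.8284,0.0000)
J_ω[:, 0] = z_0
entry J[0][0] = -1.4142

-1.414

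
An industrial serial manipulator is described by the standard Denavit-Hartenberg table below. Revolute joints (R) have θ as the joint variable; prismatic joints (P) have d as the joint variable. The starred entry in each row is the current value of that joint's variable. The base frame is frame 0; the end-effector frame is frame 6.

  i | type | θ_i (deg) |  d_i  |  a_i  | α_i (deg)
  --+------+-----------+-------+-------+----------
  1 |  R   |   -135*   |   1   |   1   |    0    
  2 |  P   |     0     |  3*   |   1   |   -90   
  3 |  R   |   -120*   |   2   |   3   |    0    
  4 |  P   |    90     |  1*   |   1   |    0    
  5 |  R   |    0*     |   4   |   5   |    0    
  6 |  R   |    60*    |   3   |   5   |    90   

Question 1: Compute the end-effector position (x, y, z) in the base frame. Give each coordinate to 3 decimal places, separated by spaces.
after link 1: o_1 = (-0.7071, -0.7071, 1.0000)
after link 2: o_2 = (-1.4142, -1.4142, 4.0000)
after link 3: o_3 = (1.0607, -1.7678, 6.5981)
after link 4: o_4 = (1.1554, -3.0872, 7.0981)
after link 5: o_5 = (0.9220, -8.9775, 9.5981)
after link 6: o_6 = (-0.0186, -14.1607, 7.0981)

-0.019 -14.161 7.098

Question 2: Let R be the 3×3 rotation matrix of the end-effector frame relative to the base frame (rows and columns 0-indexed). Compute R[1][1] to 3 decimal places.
-0.707

End-effector y-axis (col 1 of R) = (0.7071,-0.7071,0.0000)
R[1][1] = -0.7071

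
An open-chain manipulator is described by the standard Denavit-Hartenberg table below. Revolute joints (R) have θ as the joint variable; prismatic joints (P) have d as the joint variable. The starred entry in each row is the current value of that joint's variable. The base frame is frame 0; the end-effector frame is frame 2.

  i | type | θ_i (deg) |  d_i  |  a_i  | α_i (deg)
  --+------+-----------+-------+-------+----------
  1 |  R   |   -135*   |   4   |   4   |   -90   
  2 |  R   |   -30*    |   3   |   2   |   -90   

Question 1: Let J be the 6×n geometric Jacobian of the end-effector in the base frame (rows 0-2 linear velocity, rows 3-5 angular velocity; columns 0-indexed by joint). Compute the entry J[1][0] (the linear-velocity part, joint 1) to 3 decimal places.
axis z_0 = ẑ; lever o_n−o_0 = (-1.9319,-6.1745,5.0000)
cross product → J_v[:, 0] = (6.1745,-1.9319,0.0000)
J_ω[:, 0] = z_0
entry J[1][0] = -1.9319

-1.932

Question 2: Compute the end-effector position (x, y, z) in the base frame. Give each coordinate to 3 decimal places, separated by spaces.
-1.932 -6.174 5.000

after link 1: o_1 = (-2.8284, -2.8284, 4.0000)
after link 2: o_2 = (-1.9319, -6.1745, 5.0000)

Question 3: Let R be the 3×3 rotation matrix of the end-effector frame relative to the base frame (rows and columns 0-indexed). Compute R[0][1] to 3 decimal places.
End-effector y-axis (col 1 of R) = (-0.7071,0.7071,-0.0000)
R[0][1] = -0.7071

-0.707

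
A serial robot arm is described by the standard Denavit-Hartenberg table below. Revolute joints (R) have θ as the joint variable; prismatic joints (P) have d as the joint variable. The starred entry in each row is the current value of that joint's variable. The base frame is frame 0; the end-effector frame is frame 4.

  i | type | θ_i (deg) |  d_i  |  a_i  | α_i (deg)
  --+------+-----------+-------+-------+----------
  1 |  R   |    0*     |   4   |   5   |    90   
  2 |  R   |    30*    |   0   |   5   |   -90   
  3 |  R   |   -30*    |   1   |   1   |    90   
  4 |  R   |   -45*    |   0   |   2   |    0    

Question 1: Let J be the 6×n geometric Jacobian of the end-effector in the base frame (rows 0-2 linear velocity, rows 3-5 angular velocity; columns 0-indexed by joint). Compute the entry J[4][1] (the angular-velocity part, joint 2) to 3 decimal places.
axis z_1 = (0.0000,-1.0000,0.0000); lever o_n−o_1 = (6.3479,-1.2071,3.1867)
cross product → J_v[:, 1] = (-3.1867,0.0000,6.3479)
J_ω[:, 1] = z_1
entry J[4][1] = -1.0000

-1.000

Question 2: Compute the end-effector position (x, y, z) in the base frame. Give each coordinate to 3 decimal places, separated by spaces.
after link 1: o_1 = (5.0000, 0.0000, 4.0000)
after link 2: o_2 = (9.3301, 0.0000, 6.5000)
after link 3: o_3 = (9.5801, -0.5000, 7.7990)
after link 4: o_4 = (11.3479, -1.2071, 7.1867)

11.348 -1.207 7.187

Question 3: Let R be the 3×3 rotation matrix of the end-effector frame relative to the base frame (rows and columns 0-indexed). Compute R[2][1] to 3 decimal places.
0.919

End-effector y-axis (col 1 of R) = (0.1768,-0.3536,0.9186)
R[2][1] = 0.9186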